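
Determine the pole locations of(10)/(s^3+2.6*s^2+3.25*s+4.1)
Set denominator = 0: s^3 + 2.6*s^2 + 3.25*s + 4.1 = (s + 2)(s^2 + 0.6*s + 2.05) = 0 → Poles: -0.3 + 1.4j, -0.3 - 1.4j, -2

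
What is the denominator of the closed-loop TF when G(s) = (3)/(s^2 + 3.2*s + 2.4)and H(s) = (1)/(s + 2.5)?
Characteristic poly = G_den * H_den + G_num * H_num = (s^3 + 5.7*s^2 + 10.4*s + 6) + (3) = s^3 + 5.7*s^2 + 10.4*s + 9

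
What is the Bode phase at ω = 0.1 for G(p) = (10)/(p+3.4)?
Substitute p = j*0.1: G(j0.1) = 2.93863 - 0.0864304j.
∠G(j0.1) = atan2(Im, Re) = atan2(-0.0864304, 2.93863) = -1.68°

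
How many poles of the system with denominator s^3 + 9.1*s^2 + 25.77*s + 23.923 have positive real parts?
s^3 + 9.1*s^2 + 25.77*s + 23.923 = (s + 4.7)(s^2 + 4.4*s + 5.09). Poles: -2.2 + 0.5j, -2.2 - 0.5j, -4.7. RHP poles (Re>0): 0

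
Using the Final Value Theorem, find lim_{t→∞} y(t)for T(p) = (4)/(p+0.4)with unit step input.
FVT: lim_{t→∞} y(t) = lim_{p→0} p*Y(p) where Y(p) = T(p)/p.
= lim_{p→0} T(p) = T(0) = num(0)/den(0) = 4/0.4 = 10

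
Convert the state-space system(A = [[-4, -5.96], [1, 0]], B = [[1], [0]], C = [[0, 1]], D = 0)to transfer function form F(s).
F(s) = C(sI - A)⁻¹B + D.
Characteristic polynomial det(sI - A) = s^2 + 4*s + 5.96.
Numerator from C·adj(sI-A)·B + D·det(sI-A) = 1.
F(s) = (1)/(s^2 + 4*s + 5.96)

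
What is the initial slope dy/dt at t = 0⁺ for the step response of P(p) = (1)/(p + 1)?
IVT: y'(0⁺) = lim_{p→∞} p²·Y(p) = lim_{p→∞} p·P(p).
deg(num) = 0, deg(den) = 1, relative degree = 1, so p·P(p) → (leading num)/(leading den) = 1/1 = 1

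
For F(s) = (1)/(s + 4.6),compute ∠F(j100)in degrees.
Substitute s = j*100: F(j100) = 0.000459029 - 0.00997888j.
∠F(j100) = atan2(Im, Re) = atan2(-0.00997888, 0.000459029) = -87.37°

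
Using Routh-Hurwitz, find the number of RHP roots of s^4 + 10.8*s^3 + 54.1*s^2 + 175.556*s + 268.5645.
Routh array:
s^4: [1, 54.1, 268.5645]; s^3: [10.8, 175.556]; s^2: [37.8448, 268.5645]; s^1: [98.9142]; s^0: [268.5645]
First column: [1, 10.8, 37.8448, 98.9142, 268.5645]. Sign changes = RHP roots = 0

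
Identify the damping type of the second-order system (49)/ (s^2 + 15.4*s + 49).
Standard form: ωn²/(s²+2ζωn·s+ωn²) gives ωn=7, ζ=1.1.
Overdamped (ζ = 1.1 > 1)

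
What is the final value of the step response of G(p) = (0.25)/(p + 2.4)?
FVT: lim_{t→∞} y(t) = lim_{p→0} p*Y(p) where Y(p) = G(p)/p.
= lim_{p→0} G(p) = G(0) = num(0)/den(0) = 0.25/2.4 = 0.1042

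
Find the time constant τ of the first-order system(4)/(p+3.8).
First-order system: τ = -1/pole. Pole = -3.8. τ = -1/(-3.8) = 0.2632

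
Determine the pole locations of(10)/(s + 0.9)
Set denominator = 0: s + 0.9 = 0 → Poles: -0.9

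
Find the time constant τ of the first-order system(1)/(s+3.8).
First-order system: τ = -1/pole. Pole = -3.8. τ = -1/(-3.8) = 0.2632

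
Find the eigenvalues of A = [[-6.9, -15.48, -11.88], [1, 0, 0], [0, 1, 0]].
Eigenvalues solve det(λI - A) = 0.
Characteristic polynomial: λ^3 + 6.9*λ^2 + 15.48*λ + 11.88 = 0.
Factor: (λ + 3.3)(λ^2 + 3.6*λ + 3.6) = 0.
Roots: -1.8 + 0.6j, -1.8 - 0.6j, -3.3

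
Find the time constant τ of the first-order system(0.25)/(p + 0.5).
First-order system: τ = -1/pole. Pole = -0.5. τ = -1/(-0.5) = 2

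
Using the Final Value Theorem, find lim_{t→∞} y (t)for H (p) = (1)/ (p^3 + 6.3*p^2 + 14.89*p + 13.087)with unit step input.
FVT: lim_{t→∞} y(t) = lim_{p→0} p*Y(p) where Y(p) = H(p)/p.
= lim_{p→0} H(p) = H(0) = num(0)/den(0) = 1/13.087 = 0.07641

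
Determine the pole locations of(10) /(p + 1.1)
Set denominator = 0: p + 1.1 = 0 → Poles: -1.1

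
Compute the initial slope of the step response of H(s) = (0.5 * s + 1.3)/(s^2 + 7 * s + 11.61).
IVT: y'(0⁺) = lim_{s→∞} s²·Y(s) = lim_{s→∞} s·H(s).
deg(num) = 1, deg(den) = 2, relative degree = 1, so s·H(s) → (leading num)/(leading den) = 0.5/1 = 0.5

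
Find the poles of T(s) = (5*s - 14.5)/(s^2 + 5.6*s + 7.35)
Set denominator = 0: s^2 + 5.6*s + 7.35 = (s + 2.1)(s + 3.5) = 0 → Poles: -2.1, -3.5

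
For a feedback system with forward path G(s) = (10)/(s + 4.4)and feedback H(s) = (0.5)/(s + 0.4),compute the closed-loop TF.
Closed-loop T = G/(1+GH).
Numerator: G_num * H_den = 10*s + 4.
Denominator: G_den * H_den + G_num * H_num = (s^2 + 4.8*s + 1.76) + (5) = s^2 + 4.8*s + 6.76.
T(s) = (10*s + 4)/(s^2 + 4.8*s + 6.76)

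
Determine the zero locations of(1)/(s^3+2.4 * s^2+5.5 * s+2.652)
Numerator is a nonzero constant (1) → Zeros: none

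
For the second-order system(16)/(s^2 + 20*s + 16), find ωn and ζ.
Standard form: ωn²/(s²+2ζωn·s+ωn²).
const=16=ωn² → ωn=4, s coeff=20=2ζωn → ζ=2.5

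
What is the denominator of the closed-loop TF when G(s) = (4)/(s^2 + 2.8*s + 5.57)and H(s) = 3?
Characteristic poly = G_den * H_den + G_num * H_num = (s^2 + 2.8*s + 5.57) + (12) = s^2 + 2.8*s + 17.57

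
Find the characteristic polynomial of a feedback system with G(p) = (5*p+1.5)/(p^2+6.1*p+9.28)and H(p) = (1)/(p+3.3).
Characteristic poly = G_den * H_den + G_num * H_num = (p^3 + 9.4*p^2 + 29.41*p + 30.624) + (5*p + 1.5) = p^3 + 9.4*p^2 + 34.41*p + 32.124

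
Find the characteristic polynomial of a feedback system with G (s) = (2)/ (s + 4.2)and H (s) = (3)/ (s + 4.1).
Characteristic poly = G_den * H_den + G_num * H_num = (s^2 + 8.3*s + 17.22) + (6) = s^2 + 8.3*s + 23.22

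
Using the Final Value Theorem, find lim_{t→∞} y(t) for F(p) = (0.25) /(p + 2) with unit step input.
FVT: lim_{t→∞} y(t) = lim_{p→0} p*Y(p) where Y(p) = F(p)/p.
= lim_{p→0} F(p) = F(0) = num(0)/den(0) = 0.25/2 = 0.125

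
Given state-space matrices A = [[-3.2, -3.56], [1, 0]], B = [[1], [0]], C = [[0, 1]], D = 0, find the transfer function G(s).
G(s) = C(sI - A)⁻¹B + D.
Characteristic polynomial det(sI - A) = s^2 + 3.2*s + 3.56.
Numerator from C·adj(sI-A)·B + D·det(sI-A) = 1.
G(s) = (1)/(s^2 + 3.2*s + 3.56)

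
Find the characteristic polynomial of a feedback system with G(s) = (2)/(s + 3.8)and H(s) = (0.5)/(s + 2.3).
Characteristic poly = G_den * H_den + G_num * H_num = (s^2 + 6.1*s + 8.74) + (1) = s^2 + 6.1*s + 9.74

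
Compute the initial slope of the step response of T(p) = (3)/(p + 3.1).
IVT: y'(0⁺) = lim_{p→∞} p²·Y(p) = lim_{p→∞} p·T(p).
deg(num) = 0, deg(den) = 1, relative degree = 1, so p·T(p) → (leading num)/(leading den) = 3/1 = 3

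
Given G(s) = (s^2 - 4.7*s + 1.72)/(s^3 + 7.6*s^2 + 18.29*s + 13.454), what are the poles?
Set denominator = 0: s^3 + 7.6*s^2 + 18.29*s + 13.454 = (s + 1.4)(s + 3.1)(s + 3.1) = 0 → Poles: -1.4, -3.1, -3.1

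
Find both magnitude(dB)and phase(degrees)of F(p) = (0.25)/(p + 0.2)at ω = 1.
Substitute p = j*1: F(j1) = 0.0480769 - 0.240385j.
|F| = 20*log₁₀(sqrt(Re²+Im²)) = -12.21 dB.
∠F = atan2(Im, Re) = -78.69°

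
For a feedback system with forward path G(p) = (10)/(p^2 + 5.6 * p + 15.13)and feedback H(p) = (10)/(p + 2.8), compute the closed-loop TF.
Closed-loop T = G/(1+GH).
Numerator: G_num * H_den = 10*p + 28.
Denominator: G_den * H_den + G_num * H_num = (p^3 + 8.4*p^2 + 30.81*p + 42.364) + (100) = p^3 + 8.4*p^2 + 30.81*p + 142.364.
T(p) = (10*p + 28)/(p^3 + 8.4*p^2 + 30.81*p + 142.364)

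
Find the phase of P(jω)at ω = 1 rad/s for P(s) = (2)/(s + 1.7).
Substitute s = j*1: P(j1) = 0.874036 - 0.514139j.
∠P(j1) = atan2(Im, Re) = atan2(-0.514139, 0.874036) = -30.47°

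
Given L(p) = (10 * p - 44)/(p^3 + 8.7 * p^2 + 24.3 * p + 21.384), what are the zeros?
Set numerator = 0: 10*p - 44 = 0 → Zeros: 4.4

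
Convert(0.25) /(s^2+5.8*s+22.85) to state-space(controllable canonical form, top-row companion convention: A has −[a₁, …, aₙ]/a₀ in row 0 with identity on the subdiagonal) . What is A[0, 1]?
Reachable canonical form for den = s^2 + 5.8*s + 22.85: top row of A = -[a₁,a₂,...,aₙ]/a₀, ones on the subdiagonal, zeros elsewhere.
A = [[-5.8, -22.85], [1, 0]].
A[0,1] = -22.85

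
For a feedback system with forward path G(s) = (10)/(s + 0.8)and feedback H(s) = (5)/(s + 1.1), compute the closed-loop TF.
Closed-loop T = G/(1+GH).
Numerator: G_num * H_den = 10*s + 11.
Denominator: G_den * H_den + G_num * H_num = (s^2 + 1.9*s + 0.88) + (50) = s^2 + 1.9*s + 50.88.
T(s) = (10*s + 11)/(s^2 + 1.9*s + 50.88)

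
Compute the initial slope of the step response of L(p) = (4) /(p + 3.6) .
IVT: y'(0⁺) = lim_{p→∞} p²·Y(p) = lim_{p→∞} p·L(p).
deg(num) = 0, deg(den) = 1, relative degree = 1, so p·L(p) → (leading num)/(leading den) = 4/1 = 4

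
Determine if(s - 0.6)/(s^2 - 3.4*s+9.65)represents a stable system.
Denominator: s^2 - 3.4*s + 9.65. Poles: 1.7 + 2.6j, 1.7 - 2.6j. All Re(p)<0: No (unstable)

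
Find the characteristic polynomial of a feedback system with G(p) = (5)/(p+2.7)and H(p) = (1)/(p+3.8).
Characteristic poly = G_den * H_den + G_num * H_num = (p^2 + 6.5*p + 10.26) + (5) = p^2 + 6.5*p + 15.26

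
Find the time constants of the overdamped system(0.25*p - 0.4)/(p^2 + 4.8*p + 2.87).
Overdamped: real poles at -0.7, -4.1. τ = -1/pole → τ₁ = 1.429, τ₂ = 0.2439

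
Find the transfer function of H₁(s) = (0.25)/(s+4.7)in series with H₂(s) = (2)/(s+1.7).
Series: H = H₁ · H₂ = (n₁·n₂)/(d₁·d₂).
Num: n₁·n₂ = 0.5. Den: d₁·d₂ = s^2 + 6.4*s + 7.99.
H(s) = (0.5)/(s^2 + 6.4*s + 7.99)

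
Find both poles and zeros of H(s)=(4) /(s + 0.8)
Set denominator = 0: s + 0.8 = 0 → Poles: -0.8
Numerator is a nonzero constant (4) → Zeros: none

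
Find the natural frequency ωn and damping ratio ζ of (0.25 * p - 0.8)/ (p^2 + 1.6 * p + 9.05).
Underdamped: complex pole -0.8 + 2.9j. ωn = |pole| = 3.008, ζ = -Re(pole)/ωn = 0.2659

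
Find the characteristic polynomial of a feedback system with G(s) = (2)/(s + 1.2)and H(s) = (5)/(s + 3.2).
Characteristic poly = G_den * H_den + G_num * H_num = (s^2 + 4.4*s + 3.84) + (10) = s^2 + 4.4*s + 13.84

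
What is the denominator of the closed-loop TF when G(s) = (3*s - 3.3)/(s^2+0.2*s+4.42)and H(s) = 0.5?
Characteristic poly = G_den * H_den + G_num * H_num = (s^2 + 0.2*s + 4.42) + (1.5*s - 1.65) = s^2 + 1.7*s + 2.77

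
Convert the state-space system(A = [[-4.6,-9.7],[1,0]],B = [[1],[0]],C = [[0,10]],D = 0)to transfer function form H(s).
H(s) = C(sI - A)⁻¹B + D.
Characteristic polynomial det(sI - A) = s^2 + 4.6*s + 9.7.
Numerator from C·adj(sI-A)·B + D·det(sI-A) = 10.
H(s) = (10)/(s^2 + 4.6*s + 9.7)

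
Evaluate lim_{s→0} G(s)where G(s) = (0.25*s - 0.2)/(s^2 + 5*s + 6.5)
DC gain = G(0) = num(0)/den(0) = -0.2/6.5 = -0.03077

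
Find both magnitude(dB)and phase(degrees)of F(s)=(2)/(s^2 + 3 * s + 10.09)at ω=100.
Substitute s = j*100: F(j100) = -0.000200022 - 6.00671e-06j.
|F| = 20*log₁₀(sqrt(Re²+Im²)) = -73.97 dB.
∠F = atan2(Im, Re) = -178.28°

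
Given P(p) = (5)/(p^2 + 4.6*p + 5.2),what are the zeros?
Numerator is a nonzero constant (5) → Zeros: none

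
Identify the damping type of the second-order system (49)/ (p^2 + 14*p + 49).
Standard form: ωn²/(p²+2ζωn·p+ωn²) gives ωn=7, ζ=1.
Critically damped (ζ = 1)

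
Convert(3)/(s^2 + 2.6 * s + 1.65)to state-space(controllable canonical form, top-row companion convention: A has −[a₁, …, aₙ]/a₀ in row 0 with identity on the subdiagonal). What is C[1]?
Reachable canonical form: C = numerator coefficients (right-aligned, zero-padded to length n).
num = 3, C = [[0, 3]].
C[1] = 3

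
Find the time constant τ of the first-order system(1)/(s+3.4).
First-order system: τ = -1/pole. Pole = -3.4. τ = -1/(-3.4) = 0.2941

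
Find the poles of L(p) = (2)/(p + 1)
Set denominator = 0: p + 1 = 0 → Poles: -1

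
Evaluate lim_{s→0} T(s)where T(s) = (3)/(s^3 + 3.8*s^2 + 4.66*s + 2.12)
DC gain = T(0) = num(0)/den(0) = 3/2.12 = 1.415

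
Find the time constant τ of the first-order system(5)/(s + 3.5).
First-order system: τ = -1/pole. Pole = -3.5. τ = -1/(-3.5) = 0.2857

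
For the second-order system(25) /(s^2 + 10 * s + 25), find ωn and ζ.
Standard form: ωn²/(s²+2ζωn·s+ωn²).
const=25=ωn² → ωn=5, s coeff=10=2ζωn → ζ=1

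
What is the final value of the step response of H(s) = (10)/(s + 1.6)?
FVT: lim_{t→∞} y(t) = lim_{s→0} s*Y(s) where Y(s) = H(s)/s.
= lim_{s→0} H(s) = H(0) = num(0)/den(0) = 10/1.6 = 6.25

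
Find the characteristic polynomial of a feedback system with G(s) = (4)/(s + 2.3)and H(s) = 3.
Characteristic poly = G_den * H_den + G_num * H_num = (s + 2.3) + (12) = s + 14.3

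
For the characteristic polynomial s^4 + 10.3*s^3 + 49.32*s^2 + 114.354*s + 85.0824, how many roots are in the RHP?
s^4 + 10.3*s^3 + 49.32*s^2 + 114.354*s + 85.0824 = (s + 3.6)(s + 1.3)(s^2 + 5.4*s + 18.18). Poles: -1.3, -2.7 + 3.3j, -2.7 - 3.3j, -3.6. RHP poles (Re>0): 0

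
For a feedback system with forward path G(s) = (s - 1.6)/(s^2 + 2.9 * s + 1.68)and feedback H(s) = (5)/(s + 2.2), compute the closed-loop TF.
Closed-loop T = G/(1+GH).
Numerator: G_num * H_den = s^2 + 0.6*s - 3.52.
Denominator: G_den * H_den + G_num * H_num = (s^3 + 5.1*s^2 + 8.06*s + 3.696) + (5*s - 8) = s^3 + 5.1*s^2 + 13.06*s - 4.304.
T(s) = (s^2 + 0.6*s - 3.52)/(s^3 + 5.1*s^2 + 13.06*s - 4.304)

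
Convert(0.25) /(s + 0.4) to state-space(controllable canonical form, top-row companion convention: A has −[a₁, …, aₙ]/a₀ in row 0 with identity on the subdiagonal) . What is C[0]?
Reachable canonical form: C = numerator coefficients (right-aligned, zero-padded to length n).
num = 0.25, C = [[0.25]].
C[0] = 0.25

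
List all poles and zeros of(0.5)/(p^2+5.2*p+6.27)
Set denominator = 0: p^2 + 5.2*p + 6.27 = (p + 1.9)(p + 3.3) = 0 → Poles: -1.9, -3.3
Numerator is a nonzero constant (0.5) → Zeros: none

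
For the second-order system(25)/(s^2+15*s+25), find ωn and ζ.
Standard form: ωn²/(s²+2ζωn·s+ωn²).
const=25=ωn² → ωn=5, s coeff=15=2ζωn → ζ=1.5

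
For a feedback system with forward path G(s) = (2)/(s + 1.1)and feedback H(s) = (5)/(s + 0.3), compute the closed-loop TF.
Closed-loop T = G/(1+GH).
Numerator: G_num * H_den = 2*s + 0.6.
Denominator: G_den * H_den + G_num * H_num = (s^2 + 1.4*s + 0.33) + (10) = s^2 + 1.4*s + 10.33.
T(s) = (2*s + 0.6)/(s^2 + 1.4*s + 10.33)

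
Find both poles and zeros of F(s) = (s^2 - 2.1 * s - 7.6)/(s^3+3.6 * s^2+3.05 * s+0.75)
Set denominator = 0: s^3 + 3.6*s^2 + 3.05*s + 0.75 = (s + 0.6)(s + 2.5)(s + 0.5) = 0 → Poles: -0.5, -0.6, -2.5
Set numerator = 0: s^2 - 2.1*s - 7.6 = (s + 1.9)(s - 4) = 0 → Zeros: -1.9, 4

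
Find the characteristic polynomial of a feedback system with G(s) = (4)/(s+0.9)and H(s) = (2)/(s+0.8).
Characteristic poly = G_den * H_den + G_num * H_num = (s^2 + 1.7*s + 0.72) + (8) = s^2 + 1.7*s + 8.72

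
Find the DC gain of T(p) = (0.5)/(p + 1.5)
DC gain = T(0) = num(0)/den(0) = 0.5/1.5 = 0.3333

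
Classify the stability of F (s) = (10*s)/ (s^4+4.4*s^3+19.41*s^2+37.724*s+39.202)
Denominator: s^4 + 4.4*s^3 + 19.41*s^2 + 37.724*s + 39.202 = (s^2 + 1.6*s + 11.53)(s^2 + 2.8*s + 3.4). Poles: -0.8 + 3.3j, -0.8 - 3.3j, -1.4 + 1.2j, -1.4 - 1.2j. Stable (all poles in LHP)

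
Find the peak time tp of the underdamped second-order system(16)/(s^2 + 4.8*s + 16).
Standard form: ωn²/(s²+2ζωn·s+ωn²) → ωn = 4, ζ = 0.6.
ωd = ωn·√(1-ζ²) = 4·√(1-0.6²) = 3.2.
tp = π/ωd = π/3.2 = 0.9817 s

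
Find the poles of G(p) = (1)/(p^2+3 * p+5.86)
Set denominator = 0: p^2 + 3*p + 5.86 = 0 → Poles: -1.5 + 1.9j, -1.5 - 1.9j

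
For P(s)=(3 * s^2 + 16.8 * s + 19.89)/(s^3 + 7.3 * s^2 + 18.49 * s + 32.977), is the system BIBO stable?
Denominator: s^3 + 7.3*s^2 + 18.49*s + 32.977 = (s + 4.9)(s^2 + 2.4*s + 6.73). Poles: -1.2 + 2.3j, -1.2 - 2.3j, -4.9. All Re(p)<0: Yes (stable)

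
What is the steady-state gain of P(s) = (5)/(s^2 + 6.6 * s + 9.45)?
DC gain = P(0) = num(0)/den(0) = 5/9.45 = 0.5291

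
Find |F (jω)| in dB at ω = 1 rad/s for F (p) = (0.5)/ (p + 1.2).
Substitute p = j*1: F(j1) = 0.245902 - 0.204918j.
|F(j1)| = sqrt(Re² + Im²) = 0.3201.
20*log₁₀(0.3201) = -9.89 dB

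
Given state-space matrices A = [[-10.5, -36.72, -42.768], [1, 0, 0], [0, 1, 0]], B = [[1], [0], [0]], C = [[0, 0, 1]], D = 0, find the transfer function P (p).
P(p) = C(pI - A)⁻¹B + D.
Characteristic polynomial det(pI - A) = p^3 + 10.5*p^2 + 36.72*p + 42.768.
Numerator from C·adj(pI-A)·B + D·det(pI-A) = 1.
P(p) = (1)/(p^3 + 10.5*p^2 + 36.72*p + 42.768)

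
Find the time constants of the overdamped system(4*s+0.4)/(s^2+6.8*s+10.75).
Overdamped: real poles at -4.3, -2.5. τ = -1/pole → τ₁ = 0.2326, τ₂ = 0.4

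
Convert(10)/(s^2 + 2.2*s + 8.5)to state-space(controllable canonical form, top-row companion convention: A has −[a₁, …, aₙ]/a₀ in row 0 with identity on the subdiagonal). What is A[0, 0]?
Reachable canonical form for den = s^2 + 2.2*s + 8.5: top row of A = -[a₁,a₂,...,aₙ]/a₀, ones on the subdiagonal, zeros elsewhere.
A = [[-2.2, -8.5], [1, 0]].
A[0,0] = -2.2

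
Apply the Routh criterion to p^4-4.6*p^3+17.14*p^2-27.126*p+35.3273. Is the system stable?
Routh array:
p^4: [1, 17.14, 35.3273]; p^3: [-4.6, -27.126]; p^2: [11.243, 35.3273]; p^1: [-12.6721]; p^0: [35.3273]
First column: [1, -4.6, 11.243, -12.6721, 35.3273]. Sign changes = 4.
No, unstable (4 RHP root(s))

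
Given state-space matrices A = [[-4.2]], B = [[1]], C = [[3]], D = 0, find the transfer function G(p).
G(p) = C(pI - A)⁻¹B + D.
Characteristic polynomial det(pI - A) = p + 4.2.
Numerator from C·adj(pI-A)·B + D·det(pI-A) = 3.
G(p) = (3)/(p + 4.2)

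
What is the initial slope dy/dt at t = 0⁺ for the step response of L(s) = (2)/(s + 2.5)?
IVT: y'(0⁺) = lim_{s→∞} s²·Y(s) = lim_{s→∞} s·L(s).
deg(num) = 0, deg(den) = 1, relative degree = 1, so s·L(s) → (leading num)/(leading den) = 2/1 = 2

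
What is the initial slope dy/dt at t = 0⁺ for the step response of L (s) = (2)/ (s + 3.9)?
IVT: y'(0⁺) = lim_{s→∞} s²·Y(s) = lim_{s→∞} s·L(s).
deg(num) = 0, deg(den) = 1, relative degree = 1, so s·L(s) → (leading num)/(leading den) = 2/1 = 2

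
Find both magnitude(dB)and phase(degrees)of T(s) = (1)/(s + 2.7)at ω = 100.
Substitute s = j*100: T(j100) = 0.000269803 - 0.00999272j.
|T| = 20*log₁₀(sqrt(Re²+Im²)) = -40.00 dB.
∠T = atan2(Im, Re) = -88.45°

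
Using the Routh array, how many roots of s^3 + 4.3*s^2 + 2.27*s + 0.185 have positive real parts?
Routh array:
s^3: [1, 2.27]; s^2: [4.3, 0.185]; s^1: [2.22698]; s^0: [0.185]
First column: [1, 4.3, 2.22698, 0.185]. Sign changes = RHP roots = 0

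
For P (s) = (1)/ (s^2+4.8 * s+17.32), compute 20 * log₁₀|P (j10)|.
Substitute s = j*10: P(j10) = -0.00904597 - 0.00525165j.
|P(j10)| = sqrt(Re² + Im²) = 0.01046.
20*log₁₀(0.01046) = -39.61 dB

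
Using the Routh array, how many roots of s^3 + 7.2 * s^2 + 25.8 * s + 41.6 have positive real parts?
Routh array:
s^3: [1, 25.8]; s^2: [7.2, 41.6]; s^1: [20.0222]; s^0: [41.6]
First column: [1, 7.2, 20.0222, 41.6]. Sign changes = RHP roots = 0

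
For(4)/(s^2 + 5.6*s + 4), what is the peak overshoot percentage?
Standard form: ωn²/(s²+2ζωn·s+ωn²) → ωn = 2, ζ = 1.4.
ζ ≥ 1, so the response is non-oscillatory: peak overshoot = 0%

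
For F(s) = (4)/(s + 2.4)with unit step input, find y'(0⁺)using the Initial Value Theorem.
IVT: y'(0⁺) = lim_{s→∞} s²·Y(s) = lim_{s→∞} s·F(s).
deg(num) = 0, deg(den) = 1, relative degree = 1, so s·F(s) → (leading num)/(leading den) = 4/1 = 4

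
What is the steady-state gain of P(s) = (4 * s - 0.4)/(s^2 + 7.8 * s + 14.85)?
DC gain = P(0) = num(0)/den(0) = -0.4/14.85 = -0.02694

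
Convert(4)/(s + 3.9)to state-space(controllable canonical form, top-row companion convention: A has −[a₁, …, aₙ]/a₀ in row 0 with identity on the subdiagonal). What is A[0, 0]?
Reachable canonical form for den = s + 3.9: top row of A = -[a₁,a₂,...,aₙ]/a₀, ones on the subdiagonal, zeros elsewhere.
A = [[-3.9]].
A[0,0] = -3.9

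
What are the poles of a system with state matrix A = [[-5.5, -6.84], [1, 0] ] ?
Eigenvalues solve det(λI - A) = 0.
Characteristic polynomial: λ^2 + 5.5*λ + 6.84 = 0.
Factor: (λ + 1.9)(λ + 3.6) = 0.
Roots: -1.9, -3.6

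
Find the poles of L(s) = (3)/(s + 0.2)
Set denominator = 0: s + 0.2 = 0 → Poles: -0.2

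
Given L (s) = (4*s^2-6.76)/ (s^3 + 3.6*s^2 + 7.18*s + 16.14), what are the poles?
Set denominator = 0: s^3 + 3.6*s^2 + 7.18*s + 16.14 = (s + 3)(s^2 + 0.6*s + 5.38) = 0 → Poles: -0.3 + 2.3j, -0.3 - 2.3j, -3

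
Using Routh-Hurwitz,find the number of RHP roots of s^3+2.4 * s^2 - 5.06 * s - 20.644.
Routh array:
s^3: [1, -5.06]; s^2: [2.4, -20.644]; s^1: [3.54167]; s^0: [-20.644]
First column: [1, 2.4, 3.54167, -20.644]. Sign changes = RHP roots = 1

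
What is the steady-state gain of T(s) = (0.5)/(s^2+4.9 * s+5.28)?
DC gain = T(0) = num(0)/den(0) = 0.5/5.28 = 0.0947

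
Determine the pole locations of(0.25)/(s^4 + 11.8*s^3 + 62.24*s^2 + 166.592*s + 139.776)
Set denominator = 0: s^4 + 11.8*s^3 + 62.24*s^2 + 166.592*s + 139.776 = (s + 1.4)(s + 4.8)(s^2 + 5.6*s + 20.8) = 0 → Poles: -1.4, -2.8 + 3.6j, -2.8 - 3.6j, -4.8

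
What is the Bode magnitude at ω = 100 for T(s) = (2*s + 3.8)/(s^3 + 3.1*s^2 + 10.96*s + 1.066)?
Substitute s = j*100: T(j100) = -0.000200145 - 2.40691e-06j.
|T(j100)| = sqrt(Re² + Im²) = 0.0002002.
20*log₁₀(0.0002002) = -73.97 dB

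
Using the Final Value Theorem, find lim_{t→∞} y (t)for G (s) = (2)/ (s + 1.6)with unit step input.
FVT: lim_{t→∞} y(t) = lim_{s→0} s*Y(s) where Y(s) = G(s)/s.
= lim_{s→0} G(s) = G(0) = num(0)/den(0) = 2/1.6 = 1.25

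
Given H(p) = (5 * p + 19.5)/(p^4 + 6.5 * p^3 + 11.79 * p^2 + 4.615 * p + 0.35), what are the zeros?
Set numerator = 0: 5*p + 19.5 = 0 → Zeros: -3.9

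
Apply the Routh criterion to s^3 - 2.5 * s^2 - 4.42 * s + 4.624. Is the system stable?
Routh array:
s^3: [1, -4.42]; s^2: [-2.5, 4.624]; s^1: [-2.5704]; s^0: [4.624]
First column: [1, -2.5, -2.5704, 4.624]. Sign changes = 2.
No, unstable (2 RHP root(s))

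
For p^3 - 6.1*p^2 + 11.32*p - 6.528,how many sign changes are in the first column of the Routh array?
Routh array:
p^3: [1, 11.32]; p^2: [-6.1, -6.528]; p^1: [10.2498]; p^0: [-6.528]
First column: [1, -6.1, 10.2498, -6.528]. Sign changes = 3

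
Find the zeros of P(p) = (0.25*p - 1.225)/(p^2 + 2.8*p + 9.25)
Set numerator = 0: 0.25*p - 1.225 = 0 → Zeros: 4.9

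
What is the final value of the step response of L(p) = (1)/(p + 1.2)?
FVT: lim_{t→∞} y(t) = lim_{p→0} p*Y(p) where Y(p) = L(p)/p.
= lim_{p→0} L(p) = L(0) = num(0)/den(0) = 1/1.2 = 0.8333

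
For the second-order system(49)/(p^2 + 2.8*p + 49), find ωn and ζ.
Standard form: ωn²/(p²+2ζωn·p+ωn²).
const=49=ωn² → ωn=7, p coeff=2.8=2ζωn → ζ=0.2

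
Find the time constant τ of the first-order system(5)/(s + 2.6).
First-order system: τ = -1/pole. Pole = -2.6. τ = -1/(-2.6) = 0.3846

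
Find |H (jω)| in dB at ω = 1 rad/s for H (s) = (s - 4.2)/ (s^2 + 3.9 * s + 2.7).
Substitute s = j*1: H(j1) = -0.179006 + 0.998895j.
|H(j1)| = sqrt(Re² + Im²) = 1.015.
20*log₁₀(1.015) = 0.13 dB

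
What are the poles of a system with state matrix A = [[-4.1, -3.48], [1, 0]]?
Eigenvalues solve det(λI - A) = 0.
Characteristic polynomial: λ^2 + 4.1*λ + 3.48 = 0.
Factor: (λ + 1.2)(λ + 2.9) = 0.
Roots: -1.2, -2.9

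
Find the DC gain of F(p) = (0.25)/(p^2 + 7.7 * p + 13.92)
DC gain = F(0) = num(0)/den(0) = 0.25/13.92 = 0.01796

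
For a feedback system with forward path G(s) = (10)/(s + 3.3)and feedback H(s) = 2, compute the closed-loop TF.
Closed-loop T = G/(1+GH).
Numerator: G_num * H_den = 10.
Denominator: G_den * H_den + G_num * H_num = (s + 3.3) + (20) = s + 23.3.
T(s) = (10)/(s + 23.3)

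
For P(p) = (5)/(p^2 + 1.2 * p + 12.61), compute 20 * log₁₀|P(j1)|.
Substitute p = j*1: P(j1) = 0.426111 - 0.0440425j.
|P(j1)| = sqrt(Re² + Im²) = 0.4284.
20*log₁₀(0.4284) = -7.36 dB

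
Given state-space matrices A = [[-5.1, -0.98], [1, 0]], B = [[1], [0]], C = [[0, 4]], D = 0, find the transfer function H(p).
H(p) = C(pI - A)⁻¹B + D.
Characteristic polynomial det(pI - A) = p^2 + 5.1*p + 0.98.
Numerator from C·adj(pI-A)·B + D·det(pI-A) = 4.
H(p) = (4)/(p^2 + 5.1*p + 0.98)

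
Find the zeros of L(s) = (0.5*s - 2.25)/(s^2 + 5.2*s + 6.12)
Set numerator = 0: 0.5*s - 2.25 = 0 → Zeros: 4.5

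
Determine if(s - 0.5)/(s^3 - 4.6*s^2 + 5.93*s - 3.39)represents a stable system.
Denominator: s^3 - 4.6*s^2 + 5.93*s - 3.39 = (s - 3)(s^2 - 1.6*s + 1.13). Poles: 0.8 + 0.7j, 0.8 - 0.7j, 3. All Re(p)<0: No (unstable)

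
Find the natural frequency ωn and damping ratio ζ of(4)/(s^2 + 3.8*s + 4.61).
Underdamped: complex pole -1.9 + 1j. ωn = |pole| = 2.147, ζ = -Re(pole)/ωn = 0.8849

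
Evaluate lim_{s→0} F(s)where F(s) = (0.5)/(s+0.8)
DC gain = F(0) = num(0)/den(0) = 0.5/0.8 = 0.625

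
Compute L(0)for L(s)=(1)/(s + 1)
DC gain = L(0) = num(0)/den(0) = 1/1 = 1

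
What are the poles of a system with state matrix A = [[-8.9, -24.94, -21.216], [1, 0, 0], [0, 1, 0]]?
Eigenvalues solve det(λI - A) = 0.
Characteristic polynomial: λ^3 + 8.9*λ^2 + 24.94*λ + 21.216 = 0.
Factor: (λ + 1.6)(λ + 3.9)(λ + 3.4) = 0.
Roots: -1.6, -3.4, -3.9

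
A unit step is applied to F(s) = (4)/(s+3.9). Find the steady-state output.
FVT: lim_{t→∞} y(t) = lim_{s→0} s*Y(s) where Y(s) = F(s)/s.
= lim_{s→0} F(s) = F(0) = num(0)/den(0) = 4/3.9 = 1.026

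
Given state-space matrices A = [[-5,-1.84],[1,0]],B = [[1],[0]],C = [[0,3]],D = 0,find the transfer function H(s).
H(s) = C(sI - A)⁻¹B + D.
Characteristic polynomial det(sI - A) = s^2 + 5*s + 1.84.
Numerator from C·adj(sI-A)·B + D·det(sI-A) = 3.
H(s) = (3)/(s^2 + 5*s + 1.84)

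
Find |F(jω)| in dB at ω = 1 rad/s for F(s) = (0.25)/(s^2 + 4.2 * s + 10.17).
Substitute s = j*1: F(j1) = 0.0225354 - 0.0103216j.
|F(j1)| = sqrt(Re² + Im²) = 0.02479.
20*log₁₀(0.02479) = -32.12 dB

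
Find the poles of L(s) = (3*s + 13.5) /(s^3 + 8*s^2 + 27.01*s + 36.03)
Set denominator = 0: s^3 + 8*s^2 + 27.01*s + 36.03 = (s + 3)(s^2 + 5*s + 12.01) = 0 → Poles: -2.5 + 2.4j, -2.5 - 2.4j, -3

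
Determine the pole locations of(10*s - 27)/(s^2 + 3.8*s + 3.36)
Set denominator = 0: s^2 + 3.8*s + 3.36 = (s + 2.4)(s + 1.4) = 0 → Poles: -1.4, -2.4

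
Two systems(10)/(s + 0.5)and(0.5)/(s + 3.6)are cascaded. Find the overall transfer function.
Series: H = H₁ · H₂ = (n₁·n₂)/(d₁·d₂).
Num: n₁·n₂ = 5. Den: d₁·d₂ = s^2 + 4.1*s + 1.8.
H(s) = (5)/(s^2 + 4.1*s + 1.8)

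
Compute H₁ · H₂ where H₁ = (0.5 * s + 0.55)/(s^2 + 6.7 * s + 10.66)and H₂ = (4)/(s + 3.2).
Series: H = H₁ · H₂ = (n₁·n₂)/(d₁·d₂).
Num: n₁·n₂ = 2*s + 2.2. Den: d₁·d₂ = s^3 + 9.9*s^2 + 32.1*s + 34.112.
H(s) = (2*s + 2.2)/(s^3 + 9.9*s^2 + 32.1*s + 34.112)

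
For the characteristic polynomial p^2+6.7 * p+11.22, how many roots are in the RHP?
p^2 + 6.7*p + 11.22 = (p + 3.3)(p + 3.4). Poles: -3.3, -3.4. RHP poles (Re>0): 0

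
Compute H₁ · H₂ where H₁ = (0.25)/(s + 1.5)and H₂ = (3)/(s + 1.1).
Series: H = H₁ · H₂ = (n₁·n₂)/(d₁·d₂).
Num: n₁·n₂ = 0.75. Den: d₁·d₂ = s^2 + 2.6*s + 1.65.
H(s) = (0.75)/(s^2 + 2.6*s + 1.65)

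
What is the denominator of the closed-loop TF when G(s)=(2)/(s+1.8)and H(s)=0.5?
Characteristic poly = G_den * H_den + G_num * H_num = (s + 1.8) + (1) = s + 2.8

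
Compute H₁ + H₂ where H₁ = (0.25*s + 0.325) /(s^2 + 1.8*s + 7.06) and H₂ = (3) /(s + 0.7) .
Parallel: H = H₁ + H₂ = (n₁·d₂ + n₂·d₁)/(d₁·d₂).
n₁·d₂ = 0.25*s^2 + 0.5*s + 0.2275. n₂·d₁ = 3*s^2 + 5.4*s + 21.18. Sum = 3.25*s^2 + 5.9*s + 21.4075. d₁·d₂ = s^3 + 2.5*s^2 + 8.32*s + 4.942.
H(s) = (3.25*s^2 + 5.9*s + 21.4075)/(s^3 + 2.5*s^2 + 8.32*s + 4.942)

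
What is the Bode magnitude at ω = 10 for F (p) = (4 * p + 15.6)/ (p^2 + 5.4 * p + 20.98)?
Substitute p = j*10: F(j10) = 0.101231 - 0.437023j.
|F(j10)| = sqrt(Re² + Im²) = 0.4486.
20*log₁₀(0.4486) = -6.96 dB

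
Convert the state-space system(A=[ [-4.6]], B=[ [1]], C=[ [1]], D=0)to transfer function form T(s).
T(s) = C(sI - A)⁻¹B + D.
Characteristic polynomial det(sI - A) = s + 4.6.
Numerator from C·adj(sI-A)·B + D·det(sI-A) = 1.
T(s) = (1)/(s + 4.6)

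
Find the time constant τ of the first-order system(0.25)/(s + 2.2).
First-order system: τ = -1/pole. Pole = -2.2. τ = -1/(-2.2) = 0.4545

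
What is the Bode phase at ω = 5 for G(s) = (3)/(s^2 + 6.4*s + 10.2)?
Substitute s = j*5: G(j5) = -0.0357189 - 0.07723j.
∠G(j5) = atan2(Im, Re) = atan2(-0.07723, -0.0357189) = -114.82°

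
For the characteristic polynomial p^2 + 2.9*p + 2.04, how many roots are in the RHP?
p^2 + 2.9*p + 2.04 = (p + 1.7)(p + 1.2). Poles: -1.2, -1.7. RHP poles (Re>0): 0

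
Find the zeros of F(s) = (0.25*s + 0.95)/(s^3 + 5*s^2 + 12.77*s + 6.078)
Set numerator = 0: 0.25*s + 0.95 = 0 → Zeros: -3.8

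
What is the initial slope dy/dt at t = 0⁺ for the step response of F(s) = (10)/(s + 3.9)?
IVT: y'(0⁺) = lim_{s→∞} s²·Y(s) = lim_{s→∞} s·F(s).
deg(num) = 0, deg(den) = 1, relative degree = 1, so s·F(s) → (leading num)/(leading den) = 10/1 = 10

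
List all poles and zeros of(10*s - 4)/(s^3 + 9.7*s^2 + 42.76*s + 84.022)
Set denominator = 0: s^3 + 9.7*s^2 + 42.76*s + 84.022 = (s + 4.3)(s^2 + 5.4*s + 19.54) = 0 → Poles: -2.7 + 3.5j, -2.7 - 3.5j, -4.3
Set numerator = 0: 10*s - 4 = 0 → Zeros: 0.4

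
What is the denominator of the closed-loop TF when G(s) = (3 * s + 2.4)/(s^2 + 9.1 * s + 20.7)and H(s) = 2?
Characteristic poly = G_den * H_den + G_num * H_num = (s^2 + 9.1*s + 20.7) + (6*s + 4.8) = s^2 + 15.1*s + 25.5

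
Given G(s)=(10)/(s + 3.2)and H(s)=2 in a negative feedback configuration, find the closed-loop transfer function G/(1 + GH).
Closed-loop T = G/(1+GH).
Numerator: G_num * H_den = 10.
Denominator: G_den * H_den + G_num * H_num = (s + 3.2) + (20) = s + 23.2.
T(s) = (10)/(s + 23.2)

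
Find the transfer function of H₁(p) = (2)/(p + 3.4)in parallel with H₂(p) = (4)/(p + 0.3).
Parallel: H = H₁ + H₂ = (n₁·d₂ + n₂·d₁)/(d₁·d₂).
n₁·d₂ = 2*p + 0.6. n₂·d₁ = 4*p + 13.6. Sum = 6*p + 14.2. d₁·d₂ = p^2 + 3.7*p + 1.02.
H(p) = (6*p + 14.2)/(p^2 + 3.7*p + 1.02)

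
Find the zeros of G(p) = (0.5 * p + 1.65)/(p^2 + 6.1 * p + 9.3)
Set numerator = 0: 0.5*p + 1.65 = 0 → Zeros: -3.3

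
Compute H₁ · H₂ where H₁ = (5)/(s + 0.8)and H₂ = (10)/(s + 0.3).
Series: H = H₁ · H₂ = (n₁·n₂)/(d₁·d₂).
Num: n₁·n₂ = 50. Den: d₁·d₂ = s^2 + 1.1*s + 0.24.
H(s) = (50)/(s^2 + 1.1*s + 0.24)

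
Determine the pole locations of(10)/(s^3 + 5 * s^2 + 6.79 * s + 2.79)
Set denominator = 0: s^3 + 5*s^2 + 6.79*s + 2.79 = (s + 1)(s + 0.9)(s + 3.1) = 0 → Poles: -0.9, -1, -3.1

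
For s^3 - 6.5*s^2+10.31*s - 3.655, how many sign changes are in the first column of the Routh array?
Routh array:
s^3: [1, 10.31]; s^2: [-6.5, -3.655]; s^1: [9.74769]; s^0: [-3.655]
First column: [1, -6.5, 9.74769, -3.655]. Sign changes = 3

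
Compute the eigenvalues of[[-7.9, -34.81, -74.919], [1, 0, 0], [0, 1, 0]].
Eigenvalues solve det(λI - A) = 0.
Characteristic polynomial: λ^3 + 7.9*λ^2 + 34.81*λ + 74.919 = 0.
Factor: (λ + 3.9)(λ^2 + 4*λ + 19.21) = 0.
Roots: -2 + 3.9j, -2 - 3.9j, -3.9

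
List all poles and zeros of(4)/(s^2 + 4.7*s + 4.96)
Set denominator = 0: s^2 + 4.7*s + 4.96 = (s + 3.1)(s + 1.6) = 0 → Poles: -1.6, -3.1
Numerator is a nonzero constant (4) → Zeros: none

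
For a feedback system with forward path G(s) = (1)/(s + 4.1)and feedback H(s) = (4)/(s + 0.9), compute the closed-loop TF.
Closed-loop T = G/(1+GH).
Numerator: G_num * H_den = s + 0.9.
Denominator: G_den * H_den + G_num * H_num = (s^2 + 5*s + 3.69) + (4) = s^2 + 5*s + 7.69.
T(s) = (s + 0.9)/(s^2 + 5*s + 7.69)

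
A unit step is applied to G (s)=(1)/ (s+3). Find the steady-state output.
FVT: lim_{t→∞} y(t) = lim_{s→0} s*Y(s) where Y(s) = G(s)/s.
= lim_{s→0} G(s) = G(0) = num(0)/den(0) = 1/3 = 0.3333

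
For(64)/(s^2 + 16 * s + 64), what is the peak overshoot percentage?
Standard form: ωn²/(s²+2ζωn·s+ωn²) → ωn = 8, ζ = 1.
ζ ≥ 1, so the response is non-oscillatory: peak overshoot = 0%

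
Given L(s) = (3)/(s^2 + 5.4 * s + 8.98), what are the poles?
Set denominator = 0: s^2 + 5.4*s + 8.98 = 0 → Poles: -2.7 + 1.3j, -2.7 - 1.3j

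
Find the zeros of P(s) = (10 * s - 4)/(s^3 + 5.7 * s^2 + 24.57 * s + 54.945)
Set numerator = 0: 10*s - 4 = 0 → Zeros: 0.4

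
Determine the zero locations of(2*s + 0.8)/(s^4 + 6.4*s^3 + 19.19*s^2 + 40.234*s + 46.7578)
Set numerator = 0: 2*s + 0.8 = 0 → Zeros: -0.4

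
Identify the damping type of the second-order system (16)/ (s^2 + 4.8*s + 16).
Standard form: ωn²/(s²+2ζωn·s+ωn²) gives ωn=4, ζ=0.6.
Underdamped (ζ = 0.6 < 1)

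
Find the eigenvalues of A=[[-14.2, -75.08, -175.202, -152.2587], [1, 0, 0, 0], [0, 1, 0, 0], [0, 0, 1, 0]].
Eigenvalues solve det(λI - A) = 0.
Characteristic polynomial: λ^4 + 14.2*λ^3 + 75.08*λ^2 + 175.202*λ + 152.2587 = 0.
Factor: (λ + 4.3)(λ + 3.7)(λ + 3.3)(λ + 2.9) = 0.
Roots: -2.9, -3.3, -3.7, -4.3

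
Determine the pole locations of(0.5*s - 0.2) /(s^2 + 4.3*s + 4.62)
Set denominator = 0: s^2 + 4.3*s + 4.62 = (s + 2.2)(s + 2.1) = 0 → Poles: -2.1, -2.2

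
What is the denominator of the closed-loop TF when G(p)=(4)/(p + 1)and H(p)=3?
Characteristic poly = G_den * H_den + G_num * H_num = (p + 1) + (12) = p + 13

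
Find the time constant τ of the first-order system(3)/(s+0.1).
First-order system: τ = -1/pole. Pole = -0.1. τ = -1/(-0.1) = 10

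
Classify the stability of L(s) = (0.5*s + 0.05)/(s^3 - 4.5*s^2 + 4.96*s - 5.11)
Denominator: s^3 - 4.5*s^2 + 4.96*s - 5.11 = (s - 3.5)(s^2 - s + 1.46). Poles: 0.5 + 1.1j, 0.5 - 1.1j, 3.5. Unstable (3 pole(s) in RHP)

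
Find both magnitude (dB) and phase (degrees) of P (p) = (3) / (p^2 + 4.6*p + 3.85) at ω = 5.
Substitute p = j*5: P(j5) = -0.0649888 - 0.0706734j.
|P| = 20*log₁₀(sqrt(Re²+Im²)) = -20.35 dB.
∠P = atan2(Im, Re) = -132.60°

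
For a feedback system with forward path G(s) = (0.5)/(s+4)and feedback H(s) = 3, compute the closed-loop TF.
Closed-loop T = G/(1+GH).
Numerator: G_num * H_den = 0.5.
Denominator: G_den * H_den + G_num * H_num = (s + 4) + (1.5) = s + 5.5.
T(s) = (0.5)/(s + 5.5)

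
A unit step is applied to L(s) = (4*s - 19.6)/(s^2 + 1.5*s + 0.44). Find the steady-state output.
FVT: lim_{t→∞} y(t) = lim_{s→0} s*Y(s) where Y(s) = L(s)/s.
= lim_{s→0} L(s) = L(0) = num(0)/den(0) = -19.6/0.44 = -44.55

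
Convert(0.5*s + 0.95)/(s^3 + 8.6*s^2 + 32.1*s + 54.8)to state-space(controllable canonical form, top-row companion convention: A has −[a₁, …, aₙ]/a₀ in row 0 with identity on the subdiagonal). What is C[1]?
Reachable canonical form: C = numerator coefficients (right-aligned, zero-padded to length n).
num = 0.5*s + 0.95, C = [[0, 0.5, 0.95]].
C[1] = 0.5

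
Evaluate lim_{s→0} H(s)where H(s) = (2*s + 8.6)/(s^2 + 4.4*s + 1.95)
DC gain = H(0) = num(0)/den(0) = 8.6/1.95 = 4.41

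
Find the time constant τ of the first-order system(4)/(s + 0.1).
First-order system: τ = -1/pole. Pole = -0.1. τ = -1/(-0.1) = 10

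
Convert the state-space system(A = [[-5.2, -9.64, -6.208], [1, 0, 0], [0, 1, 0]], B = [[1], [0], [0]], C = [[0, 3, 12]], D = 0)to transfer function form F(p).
F(p) = C(pI - A)⁻¹B + D.
Characteristic polynomial det(pI - A) = p^3 + 5.2*p^2 + 9.64*p + 6.208.
Numerator from C·adj(pI-A)·B + D·det(pI-A) = 3*p + 12.
F(p) = (3*p + 12)/(p^3 + 5.2*p^2 + 9.64*p + 6.208)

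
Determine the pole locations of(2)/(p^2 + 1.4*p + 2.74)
Set denominator = 0: p^2 + 1.4*p + 2.74 = 0 → Poles: -0.7 + 1.5j, -0.7 - 1.5j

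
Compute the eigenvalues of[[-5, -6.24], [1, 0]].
Eigenvalues solve det(λI - A) = 0.
Characteristic polynomial: λ^2 + 5*λ + 6.24 = 0.
Factor: (λ + 2.4)(λ + 2.6) = 0.
Roots: -2.4, -2.6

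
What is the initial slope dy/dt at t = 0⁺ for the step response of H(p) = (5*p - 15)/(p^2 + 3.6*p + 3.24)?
IVT: y'(0⁺) = lim_{p→∞} p²·Y(p) = lim_{p→∞} p·H(p).
deg(num) = 1, deg(den) = 2, relative degree = 1, so p·H(p) → (leading num)/(leading den) = 5/1 = 5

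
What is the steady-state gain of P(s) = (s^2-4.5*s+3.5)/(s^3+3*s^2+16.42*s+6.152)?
DC gain = P(0) = num(0)/den(0) = 3.5/6.152 = 0.5689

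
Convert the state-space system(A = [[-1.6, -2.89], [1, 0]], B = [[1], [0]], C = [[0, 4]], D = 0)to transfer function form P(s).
P(s) = C(sI - A)⁻¹B + D.
Characteristic polynomial det(sI - A) = s^2 + 1.6*s + 2.89.
Numerator from C·adj(sI-A)·B + D·det(sI-A) = 4.
P(s) = (4)/(s^2 + 1.6*s + 2.89)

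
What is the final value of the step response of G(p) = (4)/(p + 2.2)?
FVT: lim_{t→∞} y(t) = lim_{p→0} p*Y(p) where Y(p) = G(p)/p.
= lim_{p→0} G(p) = G(0) = num(0)/den(0) = 4/2.2 = 1.818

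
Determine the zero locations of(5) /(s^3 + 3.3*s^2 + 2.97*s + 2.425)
Numerator is a nonzero constant (5) → Zeros: none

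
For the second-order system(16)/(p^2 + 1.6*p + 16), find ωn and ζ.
Standard form: ωn²/(p²+2ζωn·p+ωn²).
const=16=ωn² → ωn=4, p coeff=1.6=2ζωn → ζ=0.2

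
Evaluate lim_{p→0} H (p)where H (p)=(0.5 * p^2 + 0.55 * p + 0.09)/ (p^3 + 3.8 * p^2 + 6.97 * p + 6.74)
DC gain = H(0) = num(0)/den(0) = 0.09/6.74 = 0.01335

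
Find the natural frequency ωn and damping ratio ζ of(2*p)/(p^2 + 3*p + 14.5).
Underdamped: complex pole -1.5 + 3.5j. ωn = |pole| = 3.808, ζ = -Re(pole)/ωn = 0.3939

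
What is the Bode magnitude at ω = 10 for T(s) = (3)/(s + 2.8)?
Substitute s = j*10: T(j10) = 0.0778932 - 0.27819j.
|T(j10)| = sqrt(Re² + Im²) = 0.2889.
20*log₁₀(0.2889) = -10.79 dB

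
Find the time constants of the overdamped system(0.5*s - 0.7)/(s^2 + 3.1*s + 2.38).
Overdamped: real poles at -1.7, -1.4. τ = -1/pole → τ₁ = 0.5882, τ₂ = 0.7143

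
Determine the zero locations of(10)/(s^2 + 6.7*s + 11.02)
Numerator is a nonzero constant (10) → Zeros: none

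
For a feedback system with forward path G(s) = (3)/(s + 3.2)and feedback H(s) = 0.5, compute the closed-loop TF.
Closed-loop T = G/(1+GH).
Numerator: G_num * H_den = 3.
Denominator: G_den * H_den + G_num * H_num = (s + 3.2) + (1.5) = s + 4.7.
T(s) = (3)/(s + 4.7)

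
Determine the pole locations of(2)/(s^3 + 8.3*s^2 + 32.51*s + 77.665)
Set denominator = 0: s^3 + 8.3*s^2 + 32.51*s + 77.665 = (s + 4.9)(s^2 + 3.4*s + 15.85) = 0 → Poles: -1.7 + 3.6j, -1.7 - 3.6j, -4.9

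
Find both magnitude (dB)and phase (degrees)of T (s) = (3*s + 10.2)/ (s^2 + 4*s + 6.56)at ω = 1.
Substitute s = j*1: T(j1) = 1.46465 - 0.514137j.
|T| = 20*log₁₀(sqrt(Re²+Im²)) = 3.82 dB.
∠T = atan2(Im, Re) = -19.34°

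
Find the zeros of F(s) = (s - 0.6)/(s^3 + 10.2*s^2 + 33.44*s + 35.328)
Set numerator = 0: s - 0.6 = 0 → Zeros: 0.6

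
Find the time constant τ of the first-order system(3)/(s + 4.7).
First-order system: τ = -1/pole. Pole = -4.7. τ = -1/(-4.7) = 0.2128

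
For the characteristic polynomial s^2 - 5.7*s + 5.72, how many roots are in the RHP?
s^2 - 5.7*s + 5.72 = (s - 4.4)(s - 1.3). Poles: 1.3, 4.4. RHP poles (Re>0): 2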